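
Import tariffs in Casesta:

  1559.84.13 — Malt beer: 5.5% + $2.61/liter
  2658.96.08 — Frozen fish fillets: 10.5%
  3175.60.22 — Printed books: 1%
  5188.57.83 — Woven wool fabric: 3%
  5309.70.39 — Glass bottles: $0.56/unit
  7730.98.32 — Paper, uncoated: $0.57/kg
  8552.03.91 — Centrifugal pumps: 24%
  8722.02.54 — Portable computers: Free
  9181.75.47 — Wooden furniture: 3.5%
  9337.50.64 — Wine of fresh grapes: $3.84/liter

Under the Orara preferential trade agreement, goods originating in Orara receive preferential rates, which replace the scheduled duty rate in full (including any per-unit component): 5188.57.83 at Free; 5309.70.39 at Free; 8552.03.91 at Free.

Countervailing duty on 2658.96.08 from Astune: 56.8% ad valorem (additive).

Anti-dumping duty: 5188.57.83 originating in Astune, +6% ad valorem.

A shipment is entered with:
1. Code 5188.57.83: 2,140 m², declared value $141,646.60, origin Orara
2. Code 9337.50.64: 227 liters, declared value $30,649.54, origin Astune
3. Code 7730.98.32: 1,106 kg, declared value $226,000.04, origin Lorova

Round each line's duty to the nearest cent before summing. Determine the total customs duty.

Line 1 (5188.57.83, Orara, 2,140 m², $141,646.60):
Base rate for 5188.57.83 is 3%.
Origin Orara qualifies under the Casesta–Orara agreement and 5188.57.83 is covered: preferential rate Free applies instead.
The additional-duty order on 5188.57.83 targets Astune, not Orara; it does not apply.
Duty = $141,646.60 × 0% = $0.00.
Line 2 (9337.50.64, Astune, 227 liters, $30,649.54):
Base rate for 9337.50.64 is $3.84/liter.
Duty = 227 × $3.84 = $871.68.
Line 3 (7730.98.32, Lorova, 1,106 kg, $226,000.04):
Base rate for 7730.98.32 is $0.57/kg.
Duty = 1,106 × $0.57 = $630.42.
Total = $0.00 + $871.68 + $630.42 = $1,502.10.

$1,502.10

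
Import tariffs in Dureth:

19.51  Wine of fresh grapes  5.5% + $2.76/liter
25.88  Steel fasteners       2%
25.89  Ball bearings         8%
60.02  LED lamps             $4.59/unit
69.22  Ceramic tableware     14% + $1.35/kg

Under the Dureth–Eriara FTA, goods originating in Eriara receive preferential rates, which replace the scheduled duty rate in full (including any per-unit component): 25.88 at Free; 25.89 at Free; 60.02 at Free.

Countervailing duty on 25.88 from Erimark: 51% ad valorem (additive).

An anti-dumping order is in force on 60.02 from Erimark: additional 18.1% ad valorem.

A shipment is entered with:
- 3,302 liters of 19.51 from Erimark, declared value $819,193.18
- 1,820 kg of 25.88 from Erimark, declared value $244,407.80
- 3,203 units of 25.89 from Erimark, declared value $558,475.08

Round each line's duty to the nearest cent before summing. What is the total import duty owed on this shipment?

$228,383.28

Line 1 (19.51, Erimark, 3,302 liters, $819,193.18):
Base rate for 19.51 is 5.5% + $2.76/liter.
Duty = $819,193.18 × 5.5% + 3,302 × $2.76 = $54,169.14.
Line 2 (25.88, Erimark, 1,820 kg, $244,407.80):
Base rate for 25.88 is 2%.
25.88 has an FTA preferential rate, but origin Erimark is not Eriara; base rate stands.
Additional duty on 25.88 from Erimark: +51%. Applied ad valorem rate: 2% + 51% = 53%.
Duty = $244,407.80 × 53% = $129,536.13.
Line 3 (25.89, Erimark, 3,203 units, $558,475.08):
Base rate for 25.89 is 8%.
25.89 has an FTA preferential rate, but origin Erimark is not Eriara; base rate stands.
Duty = $558,475.08 × 8% = $44,678.01.
Total = $54,169.14 + $129,536.13 + $44,678.01 = $228,383.28.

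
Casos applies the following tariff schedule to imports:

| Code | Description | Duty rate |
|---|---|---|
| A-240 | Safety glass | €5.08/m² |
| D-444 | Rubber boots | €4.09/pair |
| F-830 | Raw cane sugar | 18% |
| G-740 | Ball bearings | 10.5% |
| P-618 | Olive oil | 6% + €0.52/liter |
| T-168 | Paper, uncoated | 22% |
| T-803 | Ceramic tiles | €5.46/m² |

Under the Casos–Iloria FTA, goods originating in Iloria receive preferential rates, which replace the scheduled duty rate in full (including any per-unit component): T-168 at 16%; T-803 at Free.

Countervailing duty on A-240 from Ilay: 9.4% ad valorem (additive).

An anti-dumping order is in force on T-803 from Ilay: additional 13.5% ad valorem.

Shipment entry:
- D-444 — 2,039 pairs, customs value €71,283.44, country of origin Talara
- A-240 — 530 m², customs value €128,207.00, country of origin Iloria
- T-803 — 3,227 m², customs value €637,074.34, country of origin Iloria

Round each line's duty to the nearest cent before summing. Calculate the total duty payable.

Line 1 (D-444, Talara, 2,039 pairs, €71,283.44):
Base rate for D-444 is €4.09/pair.
Duty = 2,039 × €4.09 = €8,339.51.
Line 2 (A-240, Iloria, 530 m², €128,207.00):
Base rate for A-240 is €5.08/m².
Origin Iloria is the FTA partner but A-240 is not on the preference list; base rate stands.
The additional-duty order on A-240 targets Ilay, not Iloria; it does not apply.
Duty = 530 × €5.08 = €2,692.40.
Line 3 (T-803, Iloria, 3,227 m², €637,074.34):
Base rate for T-803 is €5.46/m².
Origin Iloria qualifies under the Casos–Iloria agreement and T-803 is covered: preferential rate Free applies instead.
The additional-duty order on T-803 targets Ilay, not Iloria; it does not apply.
Duty = €637,074.34 × 0% = €0.00.
Total = €8,339.51 + €2,692.40 + €0.00 = €11,031.91.

€11,031.91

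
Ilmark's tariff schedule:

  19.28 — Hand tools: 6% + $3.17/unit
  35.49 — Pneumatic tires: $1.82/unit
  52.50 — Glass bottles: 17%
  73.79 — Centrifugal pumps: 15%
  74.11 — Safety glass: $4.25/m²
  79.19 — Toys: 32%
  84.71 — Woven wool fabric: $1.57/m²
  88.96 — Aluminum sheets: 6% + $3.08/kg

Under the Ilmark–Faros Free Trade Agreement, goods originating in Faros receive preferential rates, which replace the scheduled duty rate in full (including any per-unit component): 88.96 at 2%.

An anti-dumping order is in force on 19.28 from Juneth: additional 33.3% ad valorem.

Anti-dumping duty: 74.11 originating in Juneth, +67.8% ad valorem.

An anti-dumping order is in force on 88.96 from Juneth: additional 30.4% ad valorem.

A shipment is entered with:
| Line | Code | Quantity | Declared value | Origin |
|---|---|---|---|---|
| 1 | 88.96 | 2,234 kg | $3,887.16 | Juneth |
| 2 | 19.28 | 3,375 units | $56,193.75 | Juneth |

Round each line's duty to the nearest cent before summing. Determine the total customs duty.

$41,078.54

Line 1 (88.96, Juneth, 2,234 kg, $3,887.16):
Base rate for 88.96 is 6% + $3.08/kg.
88.96 has an FTA preferential rate, but origin Juneth is not Faros; base rate stands.
Additional duty on 88.96 from Juneth: +30.4%. Applied ad valorem rate: 6% + 30.4% = 36.4%.
Duty = $3,887.16 × 36.4% + 2,234 × $3.08 = $8,295.65.
Line 2 (19.28, Juneth, 3,375 units, $56,193.75):
Base rate for 19.28 is 6% + $3.17/unit.
Additional duty on 19.28 from Juneth: +33.3%. Applied ad valorem rate: 6% + 33.3% = 39.3%.
Duty = $56,193.75 × 39.3% + 3,375 × $3.17 = $32,782.89.
Total = $8,295.65 + $32,782.89 = $41,078.54.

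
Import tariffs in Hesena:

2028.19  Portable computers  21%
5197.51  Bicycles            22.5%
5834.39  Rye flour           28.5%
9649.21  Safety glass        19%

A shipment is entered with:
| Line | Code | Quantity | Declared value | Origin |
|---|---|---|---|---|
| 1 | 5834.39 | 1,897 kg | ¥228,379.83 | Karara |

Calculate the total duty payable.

Line 1 (5834.39, Karara, 1,897 kg, ¥228,379.83):
Base rate for 5834.39 is 28.5%.
Duty = ¥228,379.83 × 28.5% = ¥65,088.25.

¥65,088.25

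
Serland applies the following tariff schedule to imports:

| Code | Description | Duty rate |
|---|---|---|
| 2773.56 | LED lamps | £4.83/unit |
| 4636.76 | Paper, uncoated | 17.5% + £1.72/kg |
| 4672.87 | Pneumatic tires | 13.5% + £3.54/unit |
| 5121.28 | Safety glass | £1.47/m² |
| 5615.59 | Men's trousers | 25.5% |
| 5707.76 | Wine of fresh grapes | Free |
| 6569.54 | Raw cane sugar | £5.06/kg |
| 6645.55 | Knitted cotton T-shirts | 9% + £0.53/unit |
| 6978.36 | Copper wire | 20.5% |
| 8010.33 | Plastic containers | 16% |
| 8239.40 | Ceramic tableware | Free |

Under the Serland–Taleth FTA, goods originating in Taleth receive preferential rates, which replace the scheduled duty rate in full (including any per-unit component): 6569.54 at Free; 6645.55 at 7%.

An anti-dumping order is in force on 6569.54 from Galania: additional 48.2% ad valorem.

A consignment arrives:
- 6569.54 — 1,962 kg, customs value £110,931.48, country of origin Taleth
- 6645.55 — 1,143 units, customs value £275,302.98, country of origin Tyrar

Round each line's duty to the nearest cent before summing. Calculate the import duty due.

Line 1 (6569.54, Taleth, 1,962 kg, £110,931.48):
Base rate for 6569.54 is £5.06/kg.
Origin Taleth qualifies under the Serland–Taleth agreement and 6569.54 is covered: preferential rate Free applies instead.
The additional-duty order on 6569.54 targets Galania, not Taleth; it does not apply.
Duty = £110,931.48 × 0% = £0.00.
Line 2 (6645.55, Tyrar, 1,143 units, £275,302.98):
Base rate for 6645.55 is 9% + £0.53/unit.
6645.55 has an FTA preferential rate, but origin Tyrar is not Taleth; base rate stands.
Duty = £275,302.98 × 9% + 1,143 × £0.53 = £25,383.06.
Total = £0.00 + £25,383.06 = £25,383.06.

£25,383.06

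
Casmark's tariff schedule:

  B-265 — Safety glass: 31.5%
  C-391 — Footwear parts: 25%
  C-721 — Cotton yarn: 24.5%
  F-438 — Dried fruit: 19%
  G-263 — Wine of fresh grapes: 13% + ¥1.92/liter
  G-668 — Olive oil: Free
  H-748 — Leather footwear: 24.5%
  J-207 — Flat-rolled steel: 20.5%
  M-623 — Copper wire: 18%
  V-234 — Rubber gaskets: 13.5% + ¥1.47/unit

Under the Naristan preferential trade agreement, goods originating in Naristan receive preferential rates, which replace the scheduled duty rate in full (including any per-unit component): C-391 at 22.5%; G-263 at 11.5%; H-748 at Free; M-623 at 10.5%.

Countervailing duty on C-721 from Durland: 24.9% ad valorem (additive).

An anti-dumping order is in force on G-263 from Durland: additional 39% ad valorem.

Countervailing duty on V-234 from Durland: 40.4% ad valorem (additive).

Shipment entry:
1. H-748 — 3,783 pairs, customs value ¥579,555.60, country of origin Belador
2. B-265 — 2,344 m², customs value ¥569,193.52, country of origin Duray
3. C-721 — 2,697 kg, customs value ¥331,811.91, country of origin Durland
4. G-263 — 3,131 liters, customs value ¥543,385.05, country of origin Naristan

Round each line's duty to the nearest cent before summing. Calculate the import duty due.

Line 1 (H-748, Belador, 3,783 pairs, ¥579,555.60):
Base rate for H-748 is 24.5%.
H-748 has an FTA preferential rate, but origin Belador is not Naristan; base rate stands.
Duty = ¥579,555.60 × 24.5% = ¥141,991.12.
Line 2 (B-265, Duray, 2,344 m², ¥569,193.52):
Base rate for B-265 is 31.5%.
Duty = ¥569,193.52 × 31.5% = ¥179,295.96.
Line 3 (C-721, Durland, 2,697 kg, ¥331,811.91):
Base rate for C-721 is 24.5%.
Additional duty on C-721 from Durland: +24.9%. Applied ad valorem rate: 24.5% + 24.9% = 49.4%.
Duty = ¥331,811.91 × 49.4% = ¥163,915.08.
Line 4 (G-263, Naristan, 3,131 liters, ¥543,385.05):
Base rate for G-263 is 13% + ¥1.92/liter.
Origin Naristan qualifies under the Casmark–Naristan agreement and G-263 is covered: preferential rate 11.5% applies instead.
The additional-duty order on G-263 targets Durland, not Naristan; it does not apply.
Duty = ¥543,385.05 × 11.5% = ¥62,489.28.
Total = ¥141,991.12 + ¥179,295.96 + ¥163,915.08 + ¥62,489.28 = ¥547,691.44.

¥547,691.44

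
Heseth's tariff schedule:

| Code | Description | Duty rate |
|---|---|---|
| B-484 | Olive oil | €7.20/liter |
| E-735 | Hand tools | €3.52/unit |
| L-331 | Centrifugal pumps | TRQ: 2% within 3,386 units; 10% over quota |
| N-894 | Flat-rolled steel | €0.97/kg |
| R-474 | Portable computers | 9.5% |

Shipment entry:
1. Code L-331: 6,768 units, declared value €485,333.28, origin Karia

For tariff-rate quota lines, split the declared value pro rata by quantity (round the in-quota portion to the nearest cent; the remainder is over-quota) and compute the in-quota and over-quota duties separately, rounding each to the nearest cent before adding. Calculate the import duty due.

€29,108.52

Line 1 (L-331, Karia, 6,768 units, €485,333.28):
Code L-331 is under a tariff-rate quota (threshold 3,386 units). In-quota: 3,386 units at 2%; over-quota: 3,382 units at 10%.
Pro-rata value split: in-quota = €485,333.28 × 3,386/6,768 = €242,810.06; over-quota = €485,333.28 − €242,810.06 = €242,523.22.
In-quota duty = €242,810.06 × 2% = €4,856.20. Over-quota duty = €242,523.22 × 10% = €24,252.32.
Line duty = €4,856.20 + €24,252.32 = €29,108.52.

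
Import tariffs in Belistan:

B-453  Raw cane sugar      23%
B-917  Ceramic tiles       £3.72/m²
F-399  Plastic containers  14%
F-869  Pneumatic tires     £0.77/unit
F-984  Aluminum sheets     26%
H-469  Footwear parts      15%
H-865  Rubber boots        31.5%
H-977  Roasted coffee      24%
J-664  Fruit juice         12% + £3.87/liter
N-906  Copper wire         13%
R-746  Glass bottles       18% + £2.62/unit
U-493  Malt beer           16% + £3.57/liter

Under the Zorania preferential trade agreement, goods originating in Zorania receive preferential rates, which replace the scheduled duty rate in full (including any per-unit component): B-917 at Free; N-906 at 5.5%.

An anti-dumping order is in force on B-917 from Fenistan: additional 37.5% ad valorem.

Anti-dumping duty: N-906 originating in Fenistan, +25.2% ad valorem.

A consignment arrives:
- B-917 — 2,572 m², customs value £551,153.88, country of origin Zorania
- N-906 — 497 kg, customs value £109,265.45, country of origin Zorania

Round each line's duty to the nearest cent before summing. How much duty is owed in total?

£6,009.60

Line 1 (B-917, Zorania, 2,572 m², £551,153.88):
Base rate for B-917 is £3.72/m².
Origin Zorania qualifies under the Belistan–Zorania agreement and B-917 is covered: preferential rate Free applies instead.
The additional-duty order on B-917 targets Fenistan, not Zorania; it does not apply.
Duty = £551,153.88 × 0% = £0.00.
Line 2 (N-906, Zorania, 497 kg, £109,265.45):
Base rate for N-906 is 13%.
Origin Zorania qualifies under the Belistan–Zorania agreement and N-906 is covered: preferential rate 5.5% applies instead.
The additional-duty order on N-906 targets Fenistan, not Zorania; it does not apply.
Duty = £109,265.45 × 5.5% = £6,009.60.
Total = £0.00 + £6,009.60 = £6,009.60.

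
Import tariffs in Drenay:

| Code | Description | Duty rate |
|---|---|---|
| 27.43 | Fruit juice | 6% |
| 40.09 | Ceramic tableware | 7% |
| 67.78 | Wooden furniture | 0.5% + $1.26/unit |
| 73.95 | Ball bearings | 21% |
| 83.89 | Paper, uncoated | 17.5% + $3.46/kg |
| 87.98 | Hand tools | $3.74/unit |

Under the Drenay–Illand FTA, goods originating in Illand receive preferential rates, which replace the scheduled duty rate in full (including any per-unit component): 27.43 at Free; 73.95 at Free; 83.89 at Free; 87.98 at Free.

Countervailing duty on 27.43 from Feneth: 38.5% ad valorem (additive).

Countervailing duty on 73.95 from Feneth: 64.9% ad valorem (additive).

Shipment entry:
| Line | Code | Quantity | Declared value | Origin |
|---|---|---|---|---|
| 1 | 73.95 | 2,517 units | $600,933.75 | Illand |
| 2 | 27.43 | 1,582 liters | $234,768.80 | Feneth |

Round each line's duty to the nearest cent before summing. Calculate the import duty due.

$104,472.12

Line 1 (73.95, Illand, 2,517 units, $600,933.75):
Base rate for 73.95 is 21%.
Origin Illand qualifies under the Drenay–Illand agreement and 73.95 is covered: preferential rate Free applies instead.
The additional-duty order on 73.95 targets Feneth, not Illand; it does not apply.
Duty = $600,933.75 × 0% = $0.00.
Line 2 (27.43, Feneth, 1,582 liters, $234,768.80):
Base rate for 27.43 is 6%.
27.43 has an FTA preferential rate, but origin Feneth is not Illand; base rate stands.
Additional duty on 27.43 from Feneth: +38.5%. Applied ad valorem rate: 6% + 38.5% = 44.5%.
Duty = $234,768.80 × 44.5% = $104,472.12.
Total = $0.00 + $104,472.12 = $104,472.12.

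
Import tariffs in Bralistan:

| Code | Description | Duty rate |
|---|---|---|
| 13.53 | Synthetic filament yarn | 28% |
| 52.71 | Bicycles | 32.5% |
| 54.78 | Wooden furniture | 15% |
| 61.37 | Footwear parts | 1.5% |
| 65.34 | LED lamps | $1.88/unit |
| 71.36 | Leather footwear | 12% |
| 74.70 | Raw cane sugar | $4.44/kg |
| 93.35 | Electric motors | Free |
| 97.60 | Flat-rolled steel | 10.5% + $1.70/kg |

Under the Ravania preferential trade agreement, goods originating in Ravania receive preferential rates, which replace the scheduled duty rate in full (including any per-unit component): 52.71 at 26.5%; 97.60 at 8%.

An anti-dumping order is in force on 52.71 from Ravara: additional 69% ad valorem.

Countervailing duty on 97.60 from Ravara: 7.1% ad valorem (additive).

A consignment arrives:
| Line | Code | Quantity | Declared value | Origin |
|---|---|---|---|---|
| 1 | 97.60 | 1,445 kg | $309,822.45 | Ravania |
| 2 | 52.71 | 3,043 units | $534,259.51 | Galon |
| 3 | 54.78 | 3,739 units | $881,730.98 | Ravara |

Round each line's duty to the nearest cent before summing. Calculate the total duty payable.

Line 1 (97.60, Ravania, 1,445 kg, $309,822.45):
Base rate for 97.60 is 10.5% + $1.70/kg.
Origin Ravania qualifies under the Bralistan–Ravania agreement and 97.60 is covered: preferential rate 8% applies instead.
The additional-duty order on 97.60 targets Ravara, not Ravania; it does not apply.
Duty = $309,822.45 × 8% = $24,785.80.
Line 2 (52.71, Galon, 3,043 units, $534,259.51):
Base rate for 52.71 is 32.5%.
52.71 has an FTA preferential rate, but origin Galon is not Ravania; base rate stands.
The additional-duty order on 52.71 targets Ravara, not Galon; it does not apply.
Duty = $534,259.51 × 32.5% = $173,634.34.
Line 3 (54.78, Ravara, 3,739 units, $881,730.98):
Base rate for 54.78 is 15%.
Duty = $881,730.98 × 15% = $132,259.65.
Total = $24,785.80 + $173,634.34 + $132,259.65 = $330,679.79.

$330,679.79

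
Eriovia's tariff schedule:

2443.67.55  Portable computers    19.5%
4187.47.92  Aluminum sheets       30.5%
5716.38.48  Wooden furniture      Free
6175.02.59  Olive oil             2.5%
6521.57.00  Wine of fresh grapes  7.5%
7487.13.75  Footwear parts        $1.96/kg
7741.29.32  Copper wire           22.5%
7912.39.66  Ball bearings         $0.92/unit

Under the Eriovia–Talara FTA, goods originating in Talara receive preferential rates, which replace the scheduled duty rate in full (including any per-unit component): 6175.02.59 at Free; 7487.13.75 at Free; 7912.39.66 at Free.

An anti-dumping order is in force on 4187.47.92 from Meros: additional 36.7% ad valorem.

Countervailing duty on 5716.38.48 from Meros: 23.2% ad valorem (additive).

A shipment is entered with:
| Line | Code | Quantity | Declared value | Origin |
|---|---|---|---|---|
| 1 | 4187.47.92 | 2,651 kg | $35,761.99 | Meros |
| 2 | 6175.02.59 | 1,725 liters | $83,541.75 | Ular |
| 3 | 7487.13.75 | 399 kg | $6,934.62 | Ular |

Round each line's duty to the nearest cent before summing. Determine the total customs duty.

Line 1 (4187.47.92, Meros, 2,651 kg, $35,761.99):
Base rate for 4187.47.92 is 30.5%.
Additional duty on 4187.47.92 from Meros: +36.7%. Applied ad valorem rate: 30.5% + 36.7% = 67.2%.
Duty = $35,761.99 × 67.2% = $24,032.06.
Line 2 (6175.02.59, Ular, 1,725 liters, $83,541.75):
Base rate for 6175.02.59 is 2.5%.
6175.02.59 has an FTA preferential rate, but origin Ular is not Talara; base rate stands.
Duty = $83,541.75 × 2.5% = $2,088.54.
Line 3 (7487.13.75, Ular, 399 kg, $6,934.62):
Base rate for 7487.13.75 is $1.96/kg.
7487.13.75 has an FTA preferential rate, but origin Ular is not Talara; base rate stands.
Duty = 399 × $1.96 = $782.04.
Total = $24,032.06 + $2,088.54 + $782.04 = $26,902.64.

$26,902.64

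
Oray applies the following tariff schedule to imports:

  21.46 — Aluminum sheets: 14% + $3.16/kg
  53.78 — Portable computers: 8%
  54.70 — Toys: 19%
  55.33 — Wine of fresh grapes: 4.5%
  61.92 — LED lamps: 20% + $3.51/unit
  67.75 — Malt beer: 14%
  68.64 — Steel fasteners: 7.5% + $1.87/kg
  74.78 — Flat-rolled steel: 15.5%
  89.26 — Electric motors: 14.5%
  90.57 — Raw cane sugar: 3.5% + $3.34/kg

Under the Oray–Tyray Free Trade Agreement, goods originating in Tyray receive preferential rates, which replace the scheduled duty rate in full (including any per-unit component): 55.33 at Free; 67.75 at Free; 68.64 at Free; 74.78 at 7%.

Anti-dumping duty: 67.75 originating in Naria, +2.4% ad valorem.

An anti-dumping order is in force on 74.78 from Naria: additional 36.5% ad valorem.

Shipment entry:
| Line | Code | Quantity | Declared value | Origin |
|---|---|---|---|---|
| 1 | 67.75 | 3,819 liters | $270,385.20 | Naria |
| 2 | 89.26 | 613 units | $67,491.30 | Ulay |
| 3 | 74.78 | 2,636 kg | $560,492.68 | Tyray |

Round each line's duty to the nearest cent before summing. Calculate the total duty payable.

$93,363.90

Line 1 (67.75, Naria, 3,819 liters, $270,385.20):
Base rate for 67.75 is 14%.
67.75 has an FTA preferential rate, but origin Naria is not Tyray; base rate stands.
Additional duty on 67.75 from Naria: +2.4%. Applied ad valorem rate: 14% + 2.4% = 16.4%.
Duty = $270,385.20 × 16.4% = $44,343.17.
Line 2 (89.26, Ulay, 613 units, $67,491.30):
Base rate for 89.26 is 14.5%.
Duty = $67,491.30 × 14.5% = $9,786.24.
Line 3 (74.78, Tyray, 2,636 kg, $560,492.68):
Base rate for 74.78 is 15.5%.
Origin Tyray qualifies under the Oray–Tyray agreement and 74.78 is covered: preferential rate 7% applies instead.
The additional-duty order on 74.78 targets Naria, not Tyray; it does not apply.
Duty = $560,492.68 × 7% = $39,234.49.
Total = $44,343.17 + $9,786.24 + $39,234.49 = $93,363.90.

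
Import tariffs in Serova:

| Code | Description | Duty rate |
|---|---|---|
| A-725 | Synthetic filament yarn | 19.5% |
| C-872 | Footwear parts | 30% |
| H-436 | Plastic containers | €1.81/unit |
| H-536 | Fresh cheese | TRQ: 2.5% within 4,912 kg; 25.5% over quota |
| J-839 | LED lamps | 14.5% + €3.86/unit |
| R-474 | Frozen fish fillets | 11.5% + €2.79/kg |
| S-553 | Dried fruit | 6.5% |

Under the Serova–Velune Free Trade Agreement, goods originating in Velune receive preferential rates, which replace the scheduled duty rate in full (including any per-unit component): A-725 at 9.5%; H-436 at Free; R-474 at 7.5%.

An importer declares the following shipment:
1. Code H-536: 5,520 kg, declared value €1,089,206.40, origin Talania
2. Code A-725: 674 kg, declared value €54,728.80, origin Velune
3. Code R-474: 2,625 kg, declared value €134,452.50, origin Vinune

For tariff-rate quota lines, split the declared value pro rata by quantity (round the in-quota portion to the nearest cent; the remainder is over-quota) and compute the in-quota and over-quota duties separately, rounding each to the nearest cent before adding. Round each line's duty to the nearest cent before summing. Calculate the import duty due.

Line 1 (H-536, Talania, 5,520 kg, €1,089,206.40):
Code H-536 is under a tariff-rate quota (threshold 4,912 kg). In-quota: 4,912 kg at 2.5%; over-quota: 608 kg at 25.5%.
Pro-rata value split: in-quota = €1,089,206.40 × 4,912/5,520 = €969,235.84; over-quota = €1,089,206.40 − €969,235.84 = €119,970.56.
In-quota duty = €969,235.84 × 2.5% = €24,230.90. Over-quota duty = €119,970.56 × 25.5% = €30,592.49.
Line duty = €24,230.90 + €30,592.49 = €54,823.39.
Line 2 (A-725, Velune, 674 kg, €54,728.80):
Base rate for A-725 is 19.5%.
Origin Velune qualifies under the Serova–Velune agreement and A-725 is covered: preferential rate 9.5% applies instead.
Duty = €54,728.80 × 9.5% = €5,199.24.
Line 3 (R-474, Vinune, 2,625 kg, €134,452.50):
Base rate for R-474 is 11.5% + €2.79/kg.
R-474 has an FTA preferential rate, but origin Vinune is not Velune; base rate stands.
Duty = €134,452.50 × 11.5% + 2,625 × €2.79 = €22,785.79.
Total = €54,823.39 + €5,199.24 + €22,785.79 = €82,808.42.

€82,808.42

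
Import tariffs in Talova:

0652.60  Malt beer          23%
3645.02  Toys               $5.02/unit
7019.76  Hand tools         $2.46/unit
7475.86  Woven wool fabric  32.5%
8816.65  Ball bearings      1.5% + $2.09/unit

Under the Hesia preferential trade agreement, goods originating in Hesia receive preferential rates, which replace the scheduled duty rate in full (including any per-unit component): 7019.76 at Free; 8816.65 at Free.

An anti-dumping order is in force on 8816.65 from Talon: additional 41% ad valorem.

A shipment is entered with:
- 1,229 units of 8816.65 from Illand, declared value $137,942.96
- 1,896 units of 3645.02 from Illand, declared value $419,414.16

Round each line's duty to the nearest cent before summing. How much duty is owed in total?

Line 1 (8816.65, Illand, 1,229 units, $137,942.96):
Base rate for 8816.65 is 1.5% + $2.09/unit.
8816.65 has an FTA preferential rate, but origin Illand is not Hesia; base rate stands.
The additional-duty order on 8816.65 targets Talon, not Illand; it does not apply.
Duty = $137,942.96 × 1.5% + 1,229 × $2.09 = $4,637.75.
Line 2 (3645.02, Illand, 1,896 units, $419,414.16):
Base rate for 3645.02 is $5.02/unit.
Duty = 1,896 × $5.02 = $9,517.92.
Total = $4,637.75 + $9,517.92 = $14,155.67.

$14,155.67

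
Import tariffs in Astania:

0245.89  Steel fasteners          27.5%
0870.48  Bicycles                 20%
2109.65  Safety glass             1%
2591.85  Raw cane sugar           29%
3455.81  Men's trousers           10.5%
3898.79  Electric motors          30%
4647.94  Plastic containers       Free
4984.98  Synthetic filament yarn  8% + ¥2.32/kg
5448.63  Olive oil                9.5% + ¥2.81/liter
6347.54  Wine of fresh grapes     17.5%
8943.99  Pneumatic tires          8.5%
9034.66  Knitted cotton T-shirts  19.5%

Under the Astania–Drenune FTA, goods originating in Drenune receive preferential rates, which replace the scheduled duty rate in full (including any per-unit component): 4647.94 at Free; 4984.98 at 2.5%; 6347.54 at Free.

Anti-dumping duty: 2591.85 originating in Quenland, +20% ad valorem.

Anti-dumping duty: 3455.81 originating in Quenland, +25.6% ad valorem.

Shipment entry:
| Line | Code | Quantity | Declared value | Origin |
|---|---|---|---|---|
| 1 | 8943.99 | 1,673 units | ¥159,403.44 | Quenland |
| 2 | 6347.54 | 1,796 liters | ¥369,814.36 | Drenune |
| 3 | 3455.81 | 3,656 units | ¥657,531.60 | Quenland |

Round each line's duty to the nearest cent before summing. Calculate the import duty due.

Line 1 (8943.99, Quenland, 1,673 units, ¥159,403.44):
Base rate for 8943.99 is 8.5%.
Duty = ¥159,403.44 × 8.5% = ¥13,549.29.
Line 2 (6347.54, Drenune, 1,796 liters, ¥369,814.36):
Base rate for 6347.54 is 17.5%.
Origin Drenune qualifies under the Astania–Drenune agreement and 6347.54 is covered: preferential rate Free applies instead.
Duty = ¥369,814.36 × 0% = ¥0.00.
Line 3 (3455.81, Quenland, 3,656 units, ¥657,531.60):
Base rate for 3455.81 is 10.5%.
Additional duty on 3455.81 from Quenland: +25.6%. Applied ad valorem rate: 10.5% + 25.6% = 36.1%.
Duty = ¥657,531.60 × 36.1% = ¥237,368.91.
Total = ¥13,549.29 + ¥0.00 + ¥237,368.91 = ¥250,918.20.

¥250,918.20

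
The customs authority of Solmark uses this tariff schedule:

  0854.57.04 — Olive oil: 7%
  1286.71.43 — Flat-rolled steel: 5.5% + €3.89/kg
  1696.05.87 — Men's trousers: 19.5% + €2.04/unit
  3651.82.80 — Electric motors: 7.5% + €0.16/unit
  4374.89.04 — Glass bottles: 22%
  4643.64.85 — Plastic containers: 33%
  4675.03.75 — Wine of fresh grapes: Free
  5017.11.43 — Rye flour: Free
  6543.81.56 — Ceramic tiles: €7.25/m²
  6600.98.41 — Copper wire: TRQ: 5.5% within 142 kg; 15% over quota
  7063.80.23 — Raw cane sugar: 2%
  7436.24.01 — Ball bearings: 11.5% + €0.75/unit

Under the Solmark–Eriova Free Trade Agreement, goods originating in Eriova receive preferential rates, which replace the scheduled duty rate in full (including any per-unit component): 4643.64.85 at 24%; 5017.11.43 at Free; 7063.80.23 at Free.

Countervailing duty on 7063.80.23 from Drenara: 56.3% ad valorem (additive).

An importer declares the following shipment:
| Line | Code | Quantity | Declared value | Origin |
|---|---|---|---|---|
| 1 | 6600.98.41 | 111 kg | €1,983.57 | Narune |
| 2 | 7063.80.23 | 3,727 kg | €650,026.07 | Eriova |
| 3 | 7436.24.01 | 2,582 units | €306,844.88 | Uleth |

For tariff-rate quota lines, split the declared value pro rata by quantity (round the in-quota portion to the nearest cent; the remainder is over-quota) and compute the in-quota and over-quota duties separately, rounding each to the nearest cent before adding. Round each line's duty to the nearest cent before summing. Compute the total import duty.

€37,332.76

Line 1 (6600.98.41, Narune, 111 kg, €1,983.57):
Code 6600.98.41 is under a tariff-rate quota (threshold 142 kg). Quantity 111 kg is within the quota, so the in-quota rate 5.5% applies to the full value.
Duty = €1,983.57 × 5.5% = €109.10.
Line 2 (7063.80.23, Eriova, 3,727 kg, €650,026.07):
Base rate for 7063.80.23 is 2%.
Origin Eriova qualifies under the Solmark–Eriova agreement and 7063.80.23 is covered: preferential rate Free applies instead.
The additional-duty order on 7063.80.23 targets Drenara, not Eriova; it does not apply.
Duty = €650,026.07 × 0% = €0.00.
Line 3 (7436.24.01, Uleth, 2,582 units, €306,844.88):
Base rate for 7436.24.01 is 11.5% + €0.75/unit.
Duty = €306,844.88 × 11.5% + 2,582 × €0.75 = €37,223.66.
Total = €109.10 + €0.00 + €37,223.66 = €37,332.76.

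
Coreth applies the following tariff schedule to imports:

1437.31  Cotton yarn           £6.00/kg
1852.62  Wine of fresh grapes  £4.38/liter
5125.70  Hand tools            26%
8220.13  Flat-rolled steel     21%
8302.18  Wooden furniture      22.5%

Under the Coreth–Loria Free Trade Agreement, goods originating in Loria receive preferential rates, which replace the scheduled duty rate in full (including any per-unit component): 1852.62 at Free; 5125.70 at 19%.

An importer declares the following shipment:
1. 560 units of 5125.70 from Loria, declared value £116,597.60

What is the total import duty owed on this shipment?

Line 1 (5125.70, Loria, 560 units, £116,597.60):
Base rate for 5125.70 is 26%.
Origin Loria qualifies under the Coreth–Loria agreement and 5125.70 is covered: preferential rate 19% applies instead.
Duty = £116,597.60 × 19% = £22,153.54.

£22,153.54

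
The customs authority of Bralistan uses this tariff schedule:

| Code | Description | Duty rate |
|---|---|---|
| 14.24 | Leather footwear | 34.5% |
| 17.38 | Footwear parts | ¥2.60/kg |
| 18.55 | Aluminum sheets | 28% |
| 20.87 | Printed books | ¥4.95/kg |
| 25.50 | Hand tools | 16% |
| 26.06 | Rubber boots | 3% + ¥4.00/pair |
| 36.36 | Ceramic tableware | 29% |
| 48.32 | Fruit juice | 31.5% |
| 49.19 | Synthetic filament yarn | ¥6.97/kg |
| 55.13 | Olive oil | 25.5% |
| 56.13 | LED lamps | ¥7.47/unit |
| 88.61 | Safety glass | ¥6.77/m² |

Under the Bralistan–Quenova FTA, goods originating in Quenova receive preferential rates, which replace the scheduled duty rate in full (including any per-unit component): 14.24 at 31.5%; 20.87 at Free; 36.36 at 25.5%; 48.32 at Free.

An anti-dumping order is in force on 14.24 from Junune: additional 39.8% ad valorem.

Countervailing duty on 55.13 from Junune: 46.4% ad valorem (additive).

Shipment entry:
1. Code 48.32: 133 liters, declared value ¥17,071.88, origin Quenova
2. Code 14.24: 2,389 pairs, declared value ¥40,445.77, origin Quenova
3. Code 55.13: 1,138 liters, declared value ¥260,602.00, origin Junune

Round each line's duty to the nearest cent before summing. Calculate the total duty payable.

Line 1 (48.32, Quenova, 133 liters, ¥17,071.88):
Base rate for 48.32 is 31.5%.
Origin Quenova qualifies under the Bralistan–Quenova agreement and 48.32 is covered: preferential rate Free applies instead.
Duty = ¥17,071.88 × 0% = ¥0.00.
Line 2 (14.24, Quenova, 2,389 pairs, ¥40,445.77):
Base rate for 14.24 is 34.5%.
Origin Quenova qualifies under the Bralistan–Quenova agreement and 14.24 is covered: preferential rate 31.5% applies instead.
The additional-duty order on 14.24 targets Junune, not Quenova; it does not apply.
Duty = ¥40,445.77 × 31.5% = ¥12,740.42.
Line 3 (55.13, Junune, 1,138 liters, ¥260,602.00):
Base rate for 55.13 is 25.5%.
Additional duty on 55.13 from Junune: +46.4%. Applied ad valorem rate: 25.5% + 46.4% = 71.9%.
Duty = ¥260,602.00 × 71.9% = ¥187,372.84.
Total = ¥0.00 + ¥12,740.42 + ¥187,372.84 = ¥200,113.26.

¥200,113.26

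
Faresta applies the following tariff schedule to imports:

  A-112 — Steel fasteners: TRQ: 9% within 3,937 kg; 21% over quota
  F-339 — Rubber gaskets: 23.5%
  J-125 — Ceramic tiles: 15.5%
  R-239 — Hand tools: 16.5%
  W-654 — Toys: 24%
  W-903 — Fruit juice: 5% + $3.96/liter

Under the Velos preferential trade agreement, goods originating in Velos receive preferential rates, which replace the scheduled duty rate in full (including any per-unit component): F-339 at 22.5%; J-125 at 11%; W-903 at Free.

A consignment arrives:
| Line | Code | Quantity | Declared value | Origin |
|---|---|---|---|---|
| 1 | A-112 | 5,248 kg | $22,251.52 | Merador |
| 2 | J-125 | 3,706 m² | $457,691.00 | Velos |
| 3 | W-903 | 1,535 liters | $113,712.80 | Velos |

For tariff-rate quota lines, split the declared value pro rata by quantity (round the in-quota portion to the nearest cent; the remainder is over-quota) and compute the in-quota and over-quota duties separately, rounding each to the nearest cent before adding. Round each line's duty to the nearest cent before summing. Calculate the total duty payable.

$53,015.68

Line 1 (A-112, Merador, 5,248 kg, $22,251.52):
Code A-112 is under a tariff-rate quota (threshold 3,937 kg). In-quota: 3,937 kg at 9%; over-quota: 1,311 kg at 21%.
Pro-rata value split: in-quota = $22,251.52 × 3,937/5,248 = $16,692.88; over-quota = $22,251.52 − $16,692.88 = $5,558.64.
In-quota duty = $16,692.88 × 9% = $1,502.36. Over-quota duty = $5,558.64 × 21% = $1,167.31.
Line duty = $1,502.36 + $1,167.31 = $2,669.67.
Line 2 (J-125, Velos, 3,706 m², $457,691.00):
Base rate for J-125 is 15.5%.
Origin Velos qualifies under the Faresta–Velos agreement and J-125 is covered: preferential rate 11% applies instead.
Duty = $457,691.00 × 11% = $50,346.01.
Line 3 (W-903, Velos, 1,535 liters, $113,712.80):
Base rate for W-903 is 5% + $3.96/liter.
Origin Velos qualifies under the Faresta–Velos agreement and W-903 is covered: preferential rate Free applies instead.
Duty = $113,712.80 × 0% = $0.00.
Total = $2,669.67 + $50,346.01 + $0.00 = $53,015.68.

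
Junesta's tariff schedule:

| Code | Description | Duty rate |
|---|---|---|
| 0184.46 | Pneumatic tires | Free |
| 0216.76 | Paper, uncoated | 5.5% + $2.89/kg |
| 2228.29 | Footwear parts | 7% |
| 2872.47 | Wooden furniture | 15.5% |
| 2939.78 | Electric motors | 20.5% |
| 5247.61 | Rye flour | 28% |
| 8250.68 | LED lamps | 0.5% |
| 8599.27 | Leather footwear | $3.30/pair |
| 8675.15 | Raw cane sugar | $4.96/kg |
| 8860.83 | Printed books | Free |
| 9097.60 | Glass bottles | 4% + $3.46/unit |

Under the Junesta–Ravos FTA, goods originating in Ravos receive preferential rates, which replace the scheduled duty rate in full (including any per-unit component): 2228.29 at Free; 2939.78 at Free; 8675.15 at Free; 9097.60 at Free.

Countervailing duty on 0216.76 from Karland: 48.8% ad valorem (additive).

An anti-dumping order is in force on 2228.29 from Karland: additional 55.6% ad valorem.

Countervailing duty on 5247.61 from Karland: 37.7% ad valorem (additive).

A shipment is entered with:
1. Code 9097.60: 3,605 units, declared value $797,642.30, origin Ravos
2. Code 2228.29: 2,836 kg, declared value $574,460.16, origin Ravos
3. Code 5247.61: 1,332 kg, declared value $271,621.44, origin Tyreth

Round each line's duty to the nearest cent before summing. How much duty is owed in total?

$76,054.00

Line 1 (9097.60, Ravos, 3,605 units, $797,642.30):
Base rate for 9097.60 is 4% + $3.46/unit.
Origin Ravos qualifies under the Junesta–Ravos agreement and 9097.60 is covered: preferential rate Free applies instead.
Duty = $797,642.30 × 0% = $0.00.
Line 2 (2228.29, Ravos, 2,836 kg, $574,460.16):
Base rate for 2228.29 is 7%.
Origin Ravos qualifies under the Junesta–Ravos agreement and 2228.29 is covered: preferential rate Free applies instead.
The additional-duty order on 2228.29 targets Karland, not Ravos; it does not apply.
Duty = $574,460.16 × 0% = $0.00.
Line 3 (5247.61, Tyreth, 1,332 kg, $271,621.44):
Base rate for 5247.61 is 28%.
The additional-duty order on 5247.61 targets Karland, not Tyreth; it does not apply.
Duty = $271,621.44 × 28% = $76,054.00.
Total = $0.00 + $0.00 + $76,054.00 = $76,054.00.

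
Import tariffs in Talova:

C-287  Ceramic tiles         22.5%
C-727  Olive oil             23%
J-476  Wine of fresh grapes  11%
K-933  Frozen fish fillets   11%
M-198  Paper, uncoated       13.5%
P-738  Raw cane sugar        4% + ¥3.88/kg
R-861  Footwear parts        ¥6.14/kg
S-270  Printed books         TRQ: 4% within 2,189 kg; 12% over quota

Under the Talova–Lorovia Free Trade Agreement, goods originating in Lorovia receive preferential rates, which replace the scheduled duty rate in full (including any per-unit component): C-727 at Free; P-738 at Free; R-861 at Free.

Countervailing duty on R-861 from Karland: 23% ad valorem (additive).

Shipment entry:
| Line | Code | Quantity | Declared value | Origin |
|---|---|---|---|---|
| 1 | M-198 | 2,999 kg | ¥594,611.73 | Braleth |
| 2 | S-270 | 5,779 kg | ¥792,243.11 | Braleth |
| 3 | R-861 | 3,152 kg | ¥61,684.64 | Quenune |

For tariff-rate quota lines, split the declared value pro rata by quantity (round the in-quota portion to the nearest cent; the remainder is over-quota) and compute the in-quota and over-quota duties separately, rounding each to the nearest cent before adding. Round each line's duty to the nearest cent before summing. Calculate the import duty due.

Line 1 (M-198, Braleth, 2,999 kg, ¥594,611.73):
Base rate for M-198 is 13.5%.
Duty = ¥594,611.73 × 13.5% = ¥80,272.58.
Line 2 (S-270, Braleth, 5,779 kg, ¥792,243.11):
Code S-270 is under a tariff-rate quota (threshold 2,189 kg). In-quota: 2,189 kg at 4%; over-quota: 3,590 kg at 12%.
Pro-rata value split: in-quota = ¥792,243.11 × 2,189/5,779 = ¥300,090.01; over-quota = ¥792,243.11 − ¥300,090.01 = ¥492,153.10.
In-quota duty = ¥300,090.01 × 4% = ¥12,003.60. Over-quota duty = ¥492,153.10 × 12% = ¥59,058.37.
Line duty = ¥12,003.60 + ¥59,058.37 = ¥71,061.97.
Line 3 (R-861, Quenune, 3,152 kg, ¥61,684.64):
Base rate for R-861 is ¥6.14/kg.
R-861 has an FTA preferential rate, but origin Quenune is not Lorovia; base rate stands.
The additional-duty order on R-861 targets Karland, not Quenune; it does not apply.
Duty = 3,152 × ¥6.14 = ¥19,353.28.
Total = ¥80,272.58 + ¥71,061.97 + ¥19,353.28 = ¥170,687.83.

¥170,687.83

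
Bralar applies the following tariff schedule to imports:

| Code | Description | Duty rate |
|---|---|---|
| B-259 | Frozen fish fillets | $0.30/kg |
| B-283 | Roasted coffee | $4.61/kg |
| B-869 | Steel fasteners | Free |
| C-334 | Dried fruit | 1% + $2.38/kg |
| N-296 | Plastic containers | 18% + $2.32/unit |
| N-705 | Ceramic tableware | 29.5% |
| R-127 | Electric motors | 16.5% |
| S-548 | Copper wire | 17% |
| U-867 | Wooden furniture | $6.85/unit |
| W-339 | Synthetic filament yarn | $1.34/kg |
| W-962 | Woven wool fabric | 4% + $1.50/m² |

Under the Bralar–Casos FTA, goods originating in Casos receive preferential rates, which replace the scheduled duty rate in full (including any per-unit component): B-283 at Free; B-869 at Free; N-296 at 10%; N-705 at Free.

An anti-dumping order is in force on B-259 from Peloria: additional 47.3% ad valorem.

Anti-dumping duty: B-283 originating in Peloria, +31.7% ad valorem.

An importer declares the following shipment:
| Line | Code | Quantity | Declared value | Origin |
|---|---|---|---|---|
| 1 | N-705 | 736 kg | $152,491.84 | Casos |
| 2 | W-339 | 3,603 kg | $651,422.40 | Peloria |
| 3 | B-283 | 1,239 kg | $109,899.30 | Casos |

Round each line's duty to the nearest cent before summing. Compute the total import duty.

Line 1 (N-705, Casos, 736 kg, $152,491.84):
Base rate for N-705 is 29.5%.
Origin Casos qualifies under the Bralar–Casos agreement and N-705 is covered: preferential rate Free applies instead.
Duty = $152,491.84 × 0% = $0.00.
Line 2 (W-339, Peloria, 3,603 kg, $651,422.40):
Base rate for W-339 is $1.34/kg.
Duty = 3,603 × $1.34 = $4,828.02.
Line 3 (B-283, Casos, 1,239 kg, $109,899.30):
Base rate for B-283 is $4.61/kg.
Origin Casos qualifies under the Bralar–Casos agreement and B-283 is covered: preferential rate Free applies instead.
The additional-duty order on B-283 targets Peloria, not Casos; it does not apply.
Duty = $109,899.30 × 0% = $0.00.
Total = $0.00 + $4,828.02 + $0.00 = $4,828.02.

$4,828.02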